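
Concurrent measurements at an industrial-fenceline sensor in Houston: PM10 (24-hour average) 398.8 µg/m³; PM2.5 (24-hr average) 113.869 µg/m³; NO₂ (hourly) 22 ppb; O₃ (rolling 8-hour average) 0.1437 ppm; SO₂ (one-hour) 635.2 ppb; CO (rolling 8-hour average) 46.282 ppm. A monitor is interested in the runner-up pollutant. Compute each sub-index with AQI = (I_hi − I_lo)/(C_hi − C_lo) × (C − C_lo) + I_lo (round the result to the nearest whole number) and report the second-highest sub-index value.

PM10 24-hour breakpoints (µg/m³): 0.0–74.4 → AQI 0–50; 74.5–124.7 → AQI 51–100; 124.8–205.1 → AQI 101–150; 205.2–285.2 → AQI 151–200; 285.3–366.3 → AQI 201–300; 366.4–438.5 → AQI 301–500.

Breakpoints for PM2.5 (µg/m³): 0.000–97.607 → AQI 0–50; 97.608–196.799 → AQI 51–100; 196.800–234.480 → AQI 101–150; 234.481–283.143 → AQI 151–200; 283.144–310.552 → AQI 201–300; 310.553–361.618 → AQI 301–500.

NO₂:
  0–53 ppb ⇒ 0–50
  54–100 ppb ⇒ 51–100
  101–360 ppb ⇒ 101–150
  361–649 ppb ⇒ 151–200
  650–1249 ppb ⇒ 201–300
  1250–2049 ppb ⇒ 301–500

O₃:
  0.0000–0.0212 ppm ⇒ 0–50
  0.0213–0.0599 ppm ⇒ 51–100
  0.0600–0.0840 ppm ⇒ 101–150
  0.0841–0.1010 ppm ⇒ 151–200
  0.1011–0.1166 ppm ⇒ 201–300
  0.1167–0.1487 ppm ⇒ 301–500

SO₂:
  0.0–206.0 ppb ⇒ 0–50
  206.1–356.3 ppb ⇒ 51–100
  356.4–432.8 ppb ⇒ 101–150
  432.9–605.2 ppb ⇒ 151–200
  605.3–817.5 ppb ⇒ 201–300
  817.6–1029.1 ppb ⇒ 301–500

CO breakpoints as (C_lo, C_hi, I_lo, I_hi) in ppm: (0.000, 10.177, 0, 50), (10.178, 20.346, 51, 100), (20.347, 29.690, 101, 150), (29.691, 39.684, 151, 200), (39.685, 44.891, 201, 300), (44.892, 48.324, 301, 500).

390

PM10: 398.8 lies in 366.4–438.5, so I_lo=301, I_hi=500, C_lo=366.4, C_hi=438.5.
(500−301)/(438.5−366.4) × (398.8−366.4) + 301 = 199/72.1 × 32.4 + 301 ≈ 390.43 → 390.
PM2.5: row 97.608–196.799 (AQI 51–100). (100−51)·(113.869−97.608)/(196.799−97.608) + 51 = 49·16.261/99.191 + 51 ≈ 59.03 → 59.
NO₂: row 0–53 (AQI 0–50). (50−0)·(22−0)/(53−0) + 0 = 50·22/53 + 0 ≈ 20.75 → 21.
O₃: 0.1437 lies in 0.1167–0.1487, so I_lo=301, I_hi=500, C_lo=0.1167, C_hi=0.1487.
(500−301)/(0.1487−0.1167) × (0.1437−0.1167) + 301 = 199/0.0320 × 0.0270 + 301 ≈ 468.91 → 469.
SO₂ 635.2: bracket 605.3–817.5 → index 201–300; slope 99/212.2, offset 29.9.
AQI = 201 + 99/212.2·29.9 ≈ 214.95 ⇒ 215.
CO: 46.282 lies in 44.892–48.324, so I_lo=301, I_hi=500, C_lo=44.892, C_hi=48.324.
(500−301)/(48.324−44.892) × (46.282−44.892) + 301 = 199/3.432 × 1.390 + 301 ≈ 381.60 → 382.
Sub-indices: PM10→390, PM2.5→59, NO₂→21, O₃→469, SO₂→215, CO→382. Ranked high→low: 469, 390, 382, 215, 59, 21. Second-highest sub-index = 390.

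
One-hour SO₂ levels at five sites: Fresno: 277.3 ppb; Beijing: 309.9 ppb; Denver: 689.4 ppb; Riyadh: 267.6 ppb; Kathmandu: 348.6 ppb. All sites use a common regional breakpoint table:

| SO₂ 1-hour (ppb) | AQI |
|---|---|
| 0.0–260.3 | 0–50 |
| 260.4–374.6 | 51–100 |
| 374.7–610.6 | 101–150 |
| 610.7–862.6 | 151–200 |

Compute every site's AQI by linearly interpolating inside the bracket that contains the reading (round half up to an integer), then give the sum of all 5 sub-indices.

439

Fresno 277.3: bracket 260.4–374.6 → index 51–100; slope 49/114.2, offset 16.9.
AQI = 51 + 49/114.2·16.9 ≈ 58.25 ⇒ 58.
Beijing: 309.9 lies in 260.4–374.6, so I_lo=51, I_hi=100, C_lo=260.4, C_hi=374.6.
(100−51)/(374.6−260.4) × (309.9−260.4) + 51 = 49/114.2 × 49.5 + 51 ≈ 72.24 → 72.
Denver: 689.4 lies in 610.7–862.6, so I_lo=151, I_hi=200, C_lo=610.7, C_hi=862.6.
(200−151)/(862.6−610.7) × (689.4−610.7) + 151 = 49/251.9 × 78.7 + 151 ≈ 166.31 → 166.
Riyadh: 267.6 ∈ [260.4, 374.6] ↔ index [51, 100].
51 + (267.6−260.4)·(100−51)/(374.6−260.4) = 51 + 7.2·49/114.2 ≈ 54.09, so AQI = 54.
Kathmandu: row 260.4–374.6 (AQI 51–100). (100−51)·(348.6−260.4)/(374.6−260.4) + 51 = 49·88.2/114.2 + 51 ≈ 88.84 → 89.
AQIs: Fresno=58, Beijing=72, Denver=166, Riyadh=54, Kathmandu=89. Sum = 58 + 72 + 166 + 54 + 89 = 439.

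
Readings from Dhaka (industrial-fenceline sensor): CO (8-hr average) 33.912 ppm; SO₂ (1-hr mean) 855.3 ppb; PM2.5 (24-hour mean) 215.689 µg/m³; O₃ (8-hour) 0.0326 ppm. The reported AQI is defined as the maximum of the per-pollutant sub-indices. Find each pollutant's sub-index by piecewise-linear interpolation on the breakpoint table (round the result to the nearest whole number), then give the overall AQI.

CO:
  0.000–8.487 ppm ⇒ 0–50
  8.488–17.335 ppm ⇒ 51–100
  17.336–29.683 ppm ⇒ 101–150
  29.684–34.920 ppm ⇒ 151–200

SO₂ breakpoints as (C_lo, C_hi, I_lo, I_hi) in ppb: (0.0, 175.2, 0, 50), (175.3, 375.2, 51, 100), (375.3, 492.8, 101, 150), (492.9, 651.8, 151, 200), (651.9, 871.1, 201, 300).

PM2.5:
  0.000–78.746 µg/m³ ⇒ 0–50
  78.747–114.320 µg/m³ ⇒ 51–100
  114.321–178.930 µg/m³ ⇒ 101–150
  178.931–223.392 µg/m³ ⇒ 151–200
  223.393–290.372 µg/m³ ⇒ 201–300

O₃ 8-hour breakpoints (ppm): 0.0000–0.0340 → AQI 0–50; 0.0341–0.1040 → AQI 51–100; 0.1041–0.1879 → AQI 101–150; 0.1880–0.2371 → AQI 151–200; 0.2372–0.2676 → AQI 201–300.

CO: 33.912 ∈ [29.684, 34.920] ↔ index [151, 200].
151 + (33.912−29.684)·(200−151)/(34.920−29.684) = 151 + 4.228·49/5.236 ≈ 190.57, so AQI = 191.
SO₂: 855.3 lies in 651.9–871.1, so I_lo=201, I_hi=300, C_lo=651.9, C_hi=871.1.
(300−201)/(871.1−651.9) × (855.3−651.9) + 201 = 99/219.2 × 203.4 + 201 ≈ 292.86 → 293.
PM2.5: 215.689 ∈ [178.931, 223.392] ↔ index [151, 200].
151 + (215.689−178.931)·(200−151)/(223.392−178.931) = 151 + 36.758·49/44.461 ≈ 191.51, so AQI = 192.
O₃: 0.0326 lies in 0.0000–0.0340, so I_lo=0, I_hi=50, C_lo=0.0000, C_hi=0.0340.
(50−0)/(0.0340−0.0000) × (0.0326−0.0000) + 0 = 50/0.0340 × 0.0326 + 0 ≈ 47.94 → 48.
Sub-indices: CO→191, SO₂→293, PM2.5→192, O₃→48. Overall AQI = max = 293; dominant pollutant is SO₂.

293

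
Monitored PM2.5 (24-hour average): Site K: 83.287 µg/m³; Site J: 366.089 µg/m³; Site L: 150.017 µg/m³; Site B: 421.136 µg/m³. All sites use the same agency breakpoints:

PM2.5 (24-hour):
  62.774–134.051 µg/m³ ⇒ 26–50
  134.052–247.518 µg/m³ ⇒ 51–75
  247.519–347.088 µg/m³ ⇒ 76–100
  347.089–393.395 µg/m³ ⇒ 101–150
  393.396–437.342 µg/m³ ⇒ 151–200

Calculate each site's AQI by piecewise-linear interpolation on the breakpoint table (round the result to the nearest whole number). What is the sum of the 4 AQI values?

Site K: row 62.774–134.051 (AQI 26–50). (50−26)·(83.287−62.774)/(134.051−62.774) + 26 = 24·20.513/71.277 + 26 ≈ 32.91 → 33.
Site J 366.089: bracket 347.089–393.395 → index 101–150; slope 49/46.306, offset 19.000.
AQI = 101 + 49/46.306·19.000 ≈ 121.11 ⇒ 121.
Site L: 150.017 lies in 134.052–247.518, so I_lo=51, I_hi=75, C_lo=134.052, C_hi=247.518.
(75−51)/(247.518−134.052) × (150.017−134.052) + 51 = 24/113.466 × 15.965 + 51 ≈ 54.38 → 54.
Site B: 421.136 lies in 393.396–437.342, so I_lo=151, I_hi=200, C_lo=393.396, C_hi=437.342.
(200−151)/(437.342−393.396) × (421.136−393.396) + 151 = 49/43.946 × 27.740 + 151 ≈ 181.93 → 182.
AQIs: Site K=33, Site J=121, Site L=54, Site B=182. Sum = 33 + 121 + 54 + 182 = 390.

390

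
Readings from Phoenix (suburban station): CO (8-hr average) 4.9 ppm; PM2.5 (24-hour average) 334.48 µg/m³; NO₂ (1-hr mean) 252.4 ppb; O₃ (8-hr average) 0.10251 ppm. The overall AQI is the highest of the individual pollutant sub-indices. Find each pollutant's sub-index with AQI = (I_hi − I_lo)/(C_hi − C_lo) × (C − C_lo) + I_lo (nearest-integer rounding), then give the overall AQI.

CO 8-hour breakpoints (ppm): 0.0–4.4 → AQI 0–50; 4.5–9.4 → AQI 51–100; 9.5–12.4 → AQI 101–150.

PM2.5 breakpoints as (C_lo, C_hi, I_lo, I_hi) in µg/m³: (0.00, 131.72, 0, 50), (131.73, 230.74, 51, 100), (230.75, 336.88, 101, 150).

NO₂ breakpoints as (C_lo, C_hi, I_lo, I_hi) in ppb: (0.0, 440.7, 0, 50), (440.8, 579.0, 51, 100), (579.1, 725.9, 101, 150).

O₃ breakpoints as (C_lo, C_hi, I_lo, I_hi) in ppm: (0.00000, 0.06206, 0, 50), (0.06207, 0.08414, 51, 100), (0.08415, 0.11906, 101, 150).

149

CO: 4.9 lies in 4.5–9.4, so I_lo=51, I_hi=100, C_lo=4.5, C_hi=9.4.
(100−51)/(9.4−4.5) × (4.9−4.5) + 51 = 49/4.9 × 0.4 + 51 ≈ 55.00 → 55.
PM2.5: row 230.75–336.88 (AQI 101–150). (150−101)·(334.48−230.75)/(336.88−230.75) + 101 = 49·103.73/106.13 + 101 ≈ 148.89 → 149.
NO₂ 252.4: bracket 0.0–440.7 → index 0–50; slope 50/440.7, offset 252.4.
AQI = 0 + 50/440.7·252.4 ≈ 28.64 ⇒ 29.
O₃: row 0.08415–0.11906 (AQI 101–150). (150−101)·(0.10251−0.08415)/(0.11906−0.08415) + 101 = 49·0.01836/0.03491 + 101 ≈ 126.77 → 127.
Sub-indices: CO→55, PM2.5→149, NO₂→29, O₃→127. Overall AQI = max = 149; dominant pollutant is PM2.5.
AQI 149: Unhealthy for Sensitive Groups.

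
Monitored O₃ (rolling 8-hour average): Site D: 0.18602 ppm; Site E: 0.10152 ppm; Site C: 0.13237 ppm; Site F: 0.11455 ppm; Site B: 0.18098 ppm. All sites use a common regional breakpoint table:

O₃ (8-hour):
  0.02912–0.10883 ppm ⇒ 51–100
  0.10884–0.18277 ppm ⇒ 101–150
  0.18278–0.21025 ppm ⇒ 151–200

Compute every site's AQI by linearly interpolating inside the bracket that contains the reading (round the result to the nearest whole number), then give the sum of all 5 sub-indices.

Site D: row 0.18278–0.21025 (AQI 151–200). (200−151)·(0.18602−0.18278)/(0.21025−0.18278) + 151 = 49·0.00324/0.02747 + 151 ≈ 156.78 → 157.
Site E 0.10152: bracket 0.02912–0.10883 → index 51–100; slope 49/0.07971, offset 0.07240.
AQI = 51 + 49/0.07971·0.07240 ≈ 95.51 ⇒ 96.
Site C: row 0.10884–0.18277 (AQI 101–150). (150−101)·(0.13237−0.10884)/(0.18277−0.10884) + 101 = 49·0.02353/0.07393 + 101 ≈ 116.60 → 117.
Site F 0.11455: bracket 0.10884–0.18277 → index 101–150; slope 49/0.07393, offset 0.00571.
AQI = 101 + 49/0.07393·0.00571 ≈ 104.78 ⇒ 105.
Site B: 0.18098 lies in 0.10884–0.18277, so I_lo=101, I_hi=150, C_lo=0.10884, C_hi=0.18277.
(150−101)/(0.18277−0.10884) × (0.18098−0.10884) + 101 = 49/0.07393 × 0.07214 + 101 ≈ 148.81 → 149.
AQIs: Site D=157, Site E=96, Site C=117, Site F=105, Site B=149. Sum = 157 + 96 + 117 + 105 + 149 = 624.

624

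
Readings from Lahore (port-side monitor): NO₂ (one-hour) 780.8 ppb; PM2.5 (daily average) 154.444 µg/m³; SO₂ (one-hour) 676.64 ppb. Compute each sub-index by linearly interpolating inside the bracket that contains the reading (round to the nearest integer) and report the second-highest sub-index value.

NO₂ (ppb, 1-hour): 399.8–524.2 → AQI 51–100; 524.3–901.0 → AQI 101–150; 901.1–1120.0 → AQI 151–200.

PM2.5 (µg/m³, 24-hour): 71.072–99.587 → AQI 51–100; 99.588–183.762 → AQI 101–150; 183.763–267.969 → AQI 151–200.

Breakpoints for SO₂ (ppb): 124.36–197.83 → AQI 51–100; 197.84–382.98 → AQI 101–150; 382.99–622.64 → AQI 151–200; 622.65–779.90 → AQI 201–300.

NO₂ 780.8: bracket 524.3–901.0 → index 101–150; slope 49/376.7, offset 256.5.
AQI = 101 + 49/376.7·256.5 ≈ 134.36 ⇒ 134.
PM2.5: 154.444 lies in 99.588–183.762, so I_lo=101, I_hi=150, C_lo=99.588, C_hi=183.762.
(150−101)/(183.762−99.588) × (154.444−99.588) + 101 = 49/84.174 × 54.856 + 101 ≈ 132.93 → 133.
SO₂: row 622.65–779.90 (AQI 201–300). (300−201)·(676.64−622.65)/(779.90−622.65) + 201 = 99·53.99/157.25 + 201 ≈ 234.99 → 235.
Sub-indices: NO₂→134, PM2.5→133, SO₂→235. Ranked high→low: 235, 134, 133. Second-highest sub-index = 134.

134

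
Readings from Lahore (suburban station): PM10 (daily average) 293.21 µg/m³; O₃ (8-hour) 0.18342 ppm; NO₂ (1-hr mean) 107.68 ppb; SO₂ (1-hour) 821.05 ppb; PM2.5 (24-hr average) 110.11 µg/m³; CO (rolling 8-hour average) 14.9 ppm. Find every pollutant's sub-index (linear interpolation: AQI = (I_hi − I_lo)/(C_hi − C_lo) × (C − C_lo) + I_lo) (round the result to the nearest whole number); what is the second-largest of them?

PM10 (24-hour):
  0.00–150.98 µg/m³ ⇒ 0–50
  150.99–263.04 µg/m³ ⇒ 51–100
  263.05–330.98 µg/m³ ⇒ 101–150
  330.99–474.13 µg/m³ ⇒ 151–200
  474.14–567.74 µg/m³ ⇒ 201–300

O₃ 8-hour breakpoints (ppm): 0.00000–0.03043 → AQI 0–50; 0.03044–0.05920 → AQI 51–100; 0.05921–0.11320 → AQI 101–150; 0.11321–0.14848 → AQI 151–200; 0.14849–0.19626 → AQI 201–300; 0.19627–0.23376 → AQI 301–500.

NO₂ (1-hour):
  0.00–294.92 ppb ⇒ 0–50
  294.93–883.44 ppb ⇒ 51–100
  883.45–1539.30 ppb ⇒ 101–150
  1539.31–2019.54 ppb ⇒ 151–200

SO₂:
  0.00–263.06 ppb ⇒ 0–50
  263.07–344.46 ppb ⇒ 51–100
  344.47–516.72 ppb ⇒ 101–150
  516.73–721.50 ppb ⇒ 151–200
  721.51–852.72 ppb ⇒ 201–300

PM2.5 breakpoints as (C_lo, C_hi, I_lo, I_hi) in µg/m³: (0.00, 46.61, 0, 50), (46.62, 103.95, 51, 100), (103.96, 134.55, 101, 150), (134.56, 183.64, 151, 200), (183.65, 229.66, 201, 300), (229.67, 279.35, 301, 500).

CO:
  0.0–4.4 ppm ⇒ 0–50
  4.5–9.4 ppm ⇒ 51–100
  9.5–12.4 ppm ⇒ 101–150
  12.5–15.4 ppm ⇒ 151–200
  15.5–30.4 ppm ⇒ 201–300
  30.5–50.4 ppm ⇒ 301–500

PM10: 293.21 lies in 263.05–330.98, so I_lo=101, I_hi=150, C_lo=263.05, C_hi=330.98.
(150−101)/(330.98−263.05) × (293.21−263.05) + 101 = 49/67.93 × 30.16 + 101 ≈ 122.76 → 123.
O₃: 0.18342 lies in 0.14849–0.19626, so I_lo=201, I_hi=300, C_lo=0.14849, C_hi=0.19626.
(300−201)/(0.19626−0.14849) × (0.18342−0.14849) + 201 = 99/0.04777 × 0.03493 + 201 ≈ 273.39 → 273.
NO₂ 107.68: bracket 0.00–294.92 → index 0–50; slope 50/294.92, offset 107.68.
AQI = 0 + 50/294.92·107.68 ≈ 18.26 ⇒ 18.
SO₂ 821.05: bracket 721.51–852.72 → index 201–300; slope 99/131.21, offset 99.54.
AQI = 201 + 99/131.21·99.54 ≈ 276.10 ⇒ 276.
PM2.5 110.11: bracket 103.96–134.55 → index 101–150; slope 49/30.59, offset 6.15.
AQI = 101 + 49/30.59·6.15 ≈ 110.85 ⇒ 111.
CO: 14.9 lies in 12.5–15.4, so I_lo=151, I_hi=200, C_lo=12.5, C_hi=15.4.
(200−151)/(15.4−12.5) × (14.9−12.5) + 151 = 49/2.9 × 2.4 + 151 ≈ 191.55 → 192.
Sub-indices: PM10→123, O₃→273, NO₂→18, SO₂→276, PM2.5→111, CO→192. Ranked high→low: 276, 273, 192, 123, 111, 18. Second-highest sub-index = 273.

273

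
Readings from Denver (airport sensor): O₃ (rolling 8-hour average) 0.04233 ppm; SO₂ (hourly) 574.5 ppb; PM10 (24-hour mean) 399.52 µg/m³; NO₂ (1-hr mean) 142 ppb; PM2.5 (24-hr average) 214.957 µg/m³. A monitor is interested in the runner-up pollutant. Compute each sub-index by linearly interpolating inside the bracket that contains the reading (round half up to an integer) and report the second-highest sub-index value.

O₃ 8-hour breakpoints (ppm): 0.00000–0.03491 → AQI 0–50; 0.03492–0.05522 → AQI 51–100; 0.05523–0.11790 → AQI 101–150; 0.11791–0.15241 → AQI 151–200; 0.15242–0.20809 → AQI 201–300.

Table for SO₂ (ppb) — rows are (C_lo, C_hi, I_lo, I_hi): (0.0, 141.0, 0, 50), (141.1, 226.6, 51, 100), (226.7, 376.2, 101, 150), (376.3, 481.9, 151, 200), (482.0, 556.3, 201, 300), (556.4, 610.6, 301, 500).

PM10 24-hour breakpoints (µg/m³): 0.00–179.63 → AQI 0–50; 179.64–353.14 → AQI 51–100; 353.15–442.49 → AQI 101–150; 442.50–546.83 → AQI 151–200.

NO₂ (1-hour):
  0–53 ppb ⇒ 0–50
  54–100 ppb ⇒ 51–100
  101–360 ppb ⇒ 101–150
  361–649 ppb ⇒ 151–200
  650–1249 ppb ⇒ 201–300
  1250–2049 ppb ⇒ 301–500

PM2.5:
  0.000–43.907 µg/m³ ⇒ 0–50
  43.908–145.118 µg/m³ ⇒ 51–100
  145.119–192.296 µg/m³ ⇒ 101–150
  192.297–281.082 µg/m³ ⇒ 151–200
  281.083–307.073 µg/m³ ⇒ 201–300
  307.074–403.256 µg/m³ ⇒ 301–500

O₃: 0.04233 lies in 0.03492–0.05522, so I_lo=51, I_hi=100, C_lo=0.03492, C_hi=0.05522.
(100−51)/(0.05522−0.03492) × (0.04233−0.03492) + 51 = 49/0.02030 × 0.00741 + 51 ≈ 68.89 → 69.
SO₂: 574.5 lies in 556.4–610.6, so I_lo=301, I_hi=500, C_lo=556.4, C_hi=610.6.
(500−301)/(610.6−556.4) × (574.5−556.4) + 301 = 199/54.2 × 18.1 + 301 ≈ 367.46 → 367.
PM10 399.52: bracket 353.15–442.49 → index 101–150; slope 49/89.34, offset 46.37.
AQI = 101 + 49/89.34·46.37 ≈ 126.43 ⇒ 126.
NO₂: 142 ∈ [101, 360] ↔ index [101, 150].
101 + (142−101)·(150−101)/(360−101) = 101 + 41·49/259 ≈ 108.76, so AQI = 109.
PM2.5: 214.957 ∈ [192.297, 281.082] ↔ index [151, 200].
151 + (214.957−192.297)·(200−151)/(281.082−192.297) = 151 + 22.660·49/88.785 ≈ 163.51, so AQI = 164.
Sub-indices: O₃→69, SO₂→367, PM10→126, NO₂→109, PM2.5→164. Ranked high→low: 367, 164, 126, 109, 69. Second-highest sub-index = 164.

164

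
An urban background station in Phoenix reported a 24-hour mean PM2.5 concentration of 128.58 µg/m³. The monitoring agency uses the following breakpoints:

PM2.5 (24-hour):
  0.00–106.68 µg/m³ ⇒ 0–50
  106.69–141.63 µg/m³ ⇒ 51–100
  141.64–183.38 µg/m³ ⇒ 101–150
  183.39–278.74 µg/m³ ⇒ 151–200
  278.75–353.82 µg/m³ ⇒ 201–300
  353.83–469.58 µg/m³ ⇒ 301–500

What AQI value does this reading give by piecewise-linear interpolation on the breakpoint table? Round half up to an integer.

PM2.5: row 106.69–141.63 (AQI 51–100). (100−51)·(128.58−106.69)/(141.63−106.69) + 51 = 49·21.89/34.94 + 51 ≈ 81.70 → 82.

82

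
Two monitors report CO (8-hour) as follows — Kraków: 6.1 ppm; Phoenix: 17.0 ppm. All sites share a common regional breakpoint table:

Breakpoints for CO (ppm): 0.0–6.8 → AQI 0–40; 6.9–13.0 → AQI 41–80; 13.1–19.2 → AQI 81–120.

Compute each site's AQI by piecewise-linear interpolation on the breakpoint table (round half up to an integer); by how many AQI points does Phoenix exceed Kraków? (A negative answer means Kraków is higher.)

Kraków: row 0.0–6.8 (AQI 0–40). (40−0)·(6.1−0.0)/(6.8−0.0) + 0 = 40·6.1/6.8 + 0 ≈ 35.88 → 36.
Phoenix: 17.0 lies in 13.1–19.2, so I_lo=81, I_hi=120, C_lo=13.1, C_hi=19.2.
(120−81)/(19.2−13.1) × (17.0−13.1) + 81 = 39/6.1 × 3.9 + 81 ≈ 105.93 → 106.
AQIs: Kraków=36, Phoenix=106. Phoenix (106) − Kraków (36) = 70.

70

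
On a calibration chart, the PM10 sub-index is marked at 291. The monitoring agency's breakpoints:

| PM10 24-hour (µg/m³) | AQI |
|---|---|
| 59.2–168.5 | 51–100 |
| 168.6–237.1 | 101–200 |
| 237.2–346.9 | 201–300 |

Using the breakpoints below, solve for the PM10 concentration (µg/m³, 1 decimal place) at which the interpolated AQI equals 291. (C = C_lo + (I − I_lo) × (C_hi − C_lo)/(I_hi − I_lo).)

AQI 291 lies in the 201–300 band, which corresponds to 237.2–346.9 µg/m³.
C = 237.2 + (291−201)×(346.9−237.2)/(300−201) = 237.2 + 90×109.7/99 ≈ 336.927 µg/m³ → 336.9 µg/m³ to 1 dp.

336.9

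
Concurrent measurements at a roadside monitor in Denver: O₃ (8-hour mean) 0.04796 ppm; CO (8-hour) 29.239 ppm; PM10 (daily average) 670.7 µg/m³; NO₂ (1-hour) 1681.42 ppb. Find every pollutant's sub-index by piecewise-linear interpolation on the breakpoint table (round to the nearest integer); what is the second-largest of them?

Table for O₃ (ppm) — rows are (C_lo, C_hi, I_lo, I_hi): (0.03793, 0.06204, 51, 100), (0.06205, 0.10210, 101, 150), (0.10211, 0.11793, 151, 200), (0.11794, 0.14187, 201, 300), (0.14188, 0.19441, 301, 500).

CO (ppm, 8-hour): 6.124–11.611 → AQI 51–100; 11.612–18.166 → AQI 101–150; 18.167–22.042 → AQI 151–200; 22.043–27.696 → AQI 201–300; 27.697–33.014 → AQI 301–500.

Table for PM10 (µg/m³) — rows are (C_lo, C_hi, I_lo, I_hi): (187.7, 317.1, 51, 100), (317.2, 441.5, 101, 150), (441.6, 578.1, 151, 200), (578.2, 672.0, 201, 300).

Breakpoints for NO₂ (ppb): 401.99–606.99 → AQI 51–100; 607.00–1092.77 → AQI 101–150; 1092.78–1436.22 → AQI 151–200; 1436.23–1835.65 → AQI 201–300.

299

O₃ 0.04796: bracket 0.03793–0.06204 → index 51–100; slope 49/0.02411, offset 0.01003.
AQI = 51 + 49/0.02411·0.01003 ≈ 71.38 ⇒ 71.
CO: 29.239 ∈ [27.697, 33.014] ↔ index [301, 500].
301 + (29.239−27.697)·(500−301)/(33.014−27.697) = 301 + 1.542·199/5.317 ≈ 358.71, so AQI = 359.
PM10: 670.7 lies in 578.2–672.0, so I_lo=201, I_hi=300, C_lo=578.2, C_hi=672.0.
(300−201)/(672.0−578.2) × (670.7−578.2) + 201 = 99/93.8 × 92.5 + 201 ≈ 298.63 → 299.
NO₂: 1681.42 lies in 1436.23–1835.65, so I_lo=201, I_hi=300, C_lo=1436.23, C_hi=1835.65.
(300−201)/(1835.65−1436.23) × (1681.42−1436.23) + 201 = 99/399.42 × 245.19 + 201 ≈ 261.77 → 262.
Sub-indices: O₃→71, CO→359, PM10→299, NO₂→262. Ranked high→low: 359, 299, 262, 71. Second-highest sub-index = 299.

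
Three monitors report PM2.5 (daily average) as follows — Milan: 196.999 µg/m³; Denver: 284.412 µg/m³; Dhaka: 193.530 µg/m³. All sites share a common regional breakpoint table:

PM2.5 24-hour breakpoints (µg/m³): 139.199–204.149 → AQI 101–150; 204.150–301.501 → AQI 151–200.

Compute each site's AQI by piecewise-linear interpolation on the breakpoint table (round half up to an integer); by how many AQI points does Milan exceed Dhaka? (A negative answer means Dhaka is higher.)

Milan 196.999: bracket 139.199–204.149 → index 101–150; slope 49/64.950, offset 57.800.
AQI = 101 + 49/64.950·57.800 ≈ 144.61 ⇒ 145.
Denver: 284.412 lies in 204.150–301.501, so I_lo=151, I_hi=200, C_lo=204.150, C_hi=301.501.
(200−151)/(301.501−204.150) × (284.412−204.150) + 151 = 49/97.351 × 80.262 + 151 ≈ 191.40 → 191.
Dhaka: 193.530 lies in 139.199–204.149, so I_lo=101, I_hi=150, C_lo=139.199, C_hi=204.149.
(150−101)/(204.149−139.199) × (193.530−139.199) + 101 = 49/64.950 × 54.331 + 101 ≈ 141.99 → 142.
AQIs: Milan=145, Denver=191, Dhaka=142. Milan (145) − Dhaka (142) = 3.

3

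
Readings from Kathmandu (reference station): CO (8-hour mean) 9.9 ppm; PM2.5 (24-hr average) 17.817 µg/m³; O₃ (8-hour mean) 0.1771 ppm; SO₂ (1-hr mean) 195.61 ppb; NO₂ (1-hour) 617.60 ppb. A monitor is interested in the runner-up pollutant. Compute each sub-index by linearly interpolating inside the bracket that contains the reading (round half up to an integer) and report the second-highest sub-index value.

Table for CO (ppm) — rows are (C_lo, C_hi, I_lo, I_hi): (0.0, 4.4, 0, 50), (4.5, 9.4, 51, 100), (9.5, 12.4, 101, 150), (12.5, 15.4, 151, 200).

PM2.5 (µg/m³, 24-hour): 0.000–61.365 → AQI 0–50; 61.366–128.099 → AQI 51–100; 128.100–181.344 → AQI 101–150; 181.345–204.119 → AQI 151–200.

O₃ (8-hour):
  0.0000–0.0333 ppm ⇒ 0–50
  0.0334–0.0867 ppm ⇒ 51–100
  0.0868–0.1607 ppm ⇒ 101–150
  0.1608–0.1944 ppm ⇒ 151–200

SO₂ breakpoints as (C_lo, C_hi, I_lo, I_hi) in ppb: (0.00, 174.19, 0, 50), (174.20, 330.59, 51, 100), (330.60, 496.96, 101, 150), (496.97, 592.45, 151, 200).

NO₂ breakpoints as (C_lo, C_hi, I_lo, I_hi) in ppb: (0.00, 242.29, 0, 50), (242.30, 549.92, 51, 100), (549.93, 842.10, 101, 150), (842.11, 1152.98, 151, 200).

CO 9.9: bracket 9.5–12.4 → index 101–150; slope 49/2.9, offset 0.4.
AQI = 101 + 49/2.9·0.4 ≈ 107.76 ⇒ 108.
PM2.5: 17.817 lies in 0.000–61.365, so I_lo=0, I_hi=50, C_lo=0.000, C_hi=61.365.
(50−0)/(61.365−0.000) × (17.817−0.000) + 0 = 50/61.365 × 17.817 + 0 ≈ 14.52 → 15.
O₃: 0.1771 lies in 0.1608–0.1944, so I_lo=151, I_hi=200, C_lo=0.1608, C_hi=0.1944.
(200−151)/(0.1944−0.1608) × (0.1771−0.1608) + 151 = 49/0.0336 × 0.0163 + 151 ≈ 174.77 → 175.
SO₂ 195.61: bracket 174.20–330.59 → index 51–100; slope 49/156.39, offset 21.41.
AQI = 51 + 49/156.39·21.41 ≈ 57.71 ⇒ 58.
NO₂: 617.60 ∈ [549.93, 842.10] ↔ index [101, 150].
101 + (617.60−549.93)·(150−101)/(842.10−549.93) = 101 + 67.67·49/292.17 ≈ 112.35, so AQI = 112.
Sub-indices: CO→108, PM2.5→15, O₃→175, SO₂→58, NO₂→112. Ranked high→low: 175, 112, 108, 58, 15. Second-highest sub-index = 112.

112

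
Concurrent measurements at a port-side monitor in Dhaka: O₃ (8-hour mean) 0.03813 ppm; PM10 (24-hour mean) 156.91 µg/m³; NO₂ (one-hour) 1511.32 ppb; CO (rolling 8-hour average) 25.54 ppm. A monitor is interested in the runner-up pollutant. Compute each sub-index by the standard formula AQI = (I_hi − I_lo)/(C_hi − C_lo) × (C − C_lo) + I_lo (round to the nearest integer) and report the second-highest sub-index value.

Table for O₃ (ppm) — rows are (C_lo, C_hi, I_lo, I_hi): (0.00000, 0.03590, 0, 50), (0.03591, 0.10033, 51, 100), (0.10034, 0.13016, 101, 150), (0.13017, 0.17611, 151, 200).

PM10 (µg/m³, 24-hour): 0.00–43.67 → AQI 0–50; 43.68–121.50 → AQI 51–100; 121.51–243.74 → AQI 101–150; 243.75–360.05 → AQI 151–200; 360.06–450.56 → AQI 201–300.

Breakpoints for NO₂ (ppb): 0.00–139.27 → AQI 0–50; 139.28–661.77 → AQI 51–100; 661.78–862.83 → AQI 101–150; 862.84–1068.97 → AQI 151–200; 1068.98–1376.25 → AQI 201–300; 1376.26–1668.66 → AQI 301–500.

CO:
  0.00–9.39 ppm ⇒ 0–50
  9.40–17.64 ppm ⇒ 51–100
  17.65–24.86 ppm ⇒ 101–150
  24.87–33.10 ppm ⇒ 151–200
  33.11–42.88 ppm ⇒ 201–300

155

O₃: row 0.03591–0.10033 (AQI 51–100). (100−51)·(0.03813−0.03591)/(0.10033−0.03591) + 51 = 49·0.00222/0.06442 + 51 ≈ 52.69 → 53.
PM10 156.91: bracket 121.51–243.74 → index 101–150; slope 49/122.23, offset 35.40.
AQI = 101 + 49/122.23·35.40 ≈ 115.19 ⇒ 115.
NO₂: 1511.32 lies in 1376.26–1668.66, so I_lo=301, I_hi=500, C_lo=1376.26, C_hi=1668.66.
(500−301)/(1668.66−1376.26) × (1511.32−1376.26) + 301 = 199/292.40 × 135.06 + 301 ≈ 392.92 → 393.
CO: 25.54 lies in 24.87–33.10, so I_lo=151, I_hi=200, C_lo=24.87, C_hi=33.10.
(200−151)/(33.10−24.87) × (25.54−24.87) + 151 = 49/8.23 × 0.67 + 151 ≈ 154.99 → 155.
Sub-indices: O₃→53, PM10→115, NO₂→393, CO→155. Ranked high→low: 393, 155, 115, 53. Second-highest sub-index = 155.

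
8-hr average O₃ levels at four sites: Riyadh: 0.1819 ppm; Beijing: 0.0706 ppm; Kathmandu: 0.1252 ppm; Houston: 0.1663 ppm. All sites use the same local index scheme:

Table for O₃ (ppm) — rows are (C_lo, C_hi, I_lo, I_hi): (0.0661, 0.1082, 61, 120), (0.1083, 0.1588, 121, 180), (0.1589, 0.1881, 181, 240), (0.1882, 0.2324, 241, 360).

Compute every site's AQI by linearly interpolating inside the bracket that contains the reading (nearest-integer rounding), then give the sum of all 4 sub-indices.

Riyadh 0.1819: bracket 0.1589–0.1881 → index 181–240; slope 59/0.0292, offset 0.0230.
AQI = 181 + 59/0.0292·0.0230 ≈ 227.47 ⇒ 227.
Beijing: 0.0706 ∈ [0.0661, 0.1082] ↔ index [61, 120].
61 + (0.0706−0.0661)·(120−61)/(0.1082−0.0661) = 61 + 0.0045·59/0.0421 ≈ 67.31, so AQI = 67.
Kathmandu: row 0.1083–0.1588 (AQI 121–180). (180−121)·(0.1252−0.1083)/(0.1588−0.1083) + 121 = 59·0.0169/0.0505 + 121 ≈ 140.74 → 141.
Houston 0.1663: bracket 0.1589–0.1881 → index 181–240; slope 59/0.0292, offset 0.0074.
AQI = 181 + 59/0.0292·0.0074 ≈ 195.95 ⇒ 196.
AQIs: Riyadh=227, Beijing=67, Kathmandu=141, Houston=196. Sum = 227 + 67 + 141 + 196 = 631.

631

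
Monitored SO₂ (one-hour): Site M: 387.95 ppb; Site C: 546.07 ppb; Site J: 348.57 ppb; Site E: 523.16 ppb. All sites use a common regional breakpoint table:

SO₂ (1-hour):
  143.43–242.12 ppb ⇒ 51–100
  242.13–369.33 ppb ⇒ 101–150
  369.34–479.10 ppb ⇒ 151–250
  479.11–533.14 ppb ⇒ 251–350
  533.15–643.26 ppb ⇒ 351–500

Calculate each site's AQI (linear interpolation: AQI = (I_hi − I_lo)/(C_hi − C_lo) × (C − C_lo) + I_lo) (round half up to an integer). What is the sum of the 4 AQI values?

1010

Site M: 387.95 ∈ [369.34, 479.10] ↔ index [151, 250].
151 + (387.95−369.34)·(250−151)/(479.10−369.34) = 151 + 18.61·99/109.76 ≈ 167.79, so AQI = 168.
Site C: 546.07 lies in 533.15–643.26, so I_lo=351, I_hi=500, C_lo=533.15, C_hi=643.26.
(500−351)/(643.26−533.15) × (546.07−533.15) + 351 = 149/110.11 × 12.92 + 351 ≈ 368.48 → 368.
Site J: 348.57 ∈ [242.13, 369.33] ↔ index [101, 150].
101 + (348.57−242.13)·(150−101)/(369.33−242.13) = 101 + 106.44·49/127.20 ≈ 142.00, so AQI = 142.
Site E 523.16: bracket 479.11–533.14 → index 251–350; slope 99/54.03, offset 44.05.
AQI = 251 + 99/54.03·44.05 ≈ 331.71 ⇒ 332.
AQIs: Site M=168, Site C=368, Site J=142, Site E=332. Sum = 168 + 368 + 142 + 332 = 1010.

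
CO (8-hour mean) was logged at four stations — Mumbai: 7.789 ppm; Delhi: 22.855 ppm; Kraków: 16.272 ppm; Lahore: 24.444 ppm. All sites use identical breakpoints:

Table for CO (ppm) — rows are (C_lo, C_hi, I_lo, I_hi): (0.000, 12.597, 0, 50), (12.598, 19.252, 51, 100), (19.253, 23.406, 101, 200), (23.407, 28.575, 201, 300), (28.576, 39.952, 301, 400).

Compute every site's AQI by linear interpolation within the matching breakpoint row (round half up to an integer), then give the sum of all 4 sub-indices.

517

Mumbai: row 0.000–12.597 (AQI 0–50). (50−0)·(7.789−0.000)/(12.597−0.000) + 0 = 50·7.789/12.597 + 0 ≈ 30.92 → 31.
Delhi: row 19.253–23.406 (AQI 101–200). (200−101)·(22.855−19.253)/(23.406−19.253) + 101 = 99·3.602/4.153 + 101 ≈ 186.87 → 187.
Kraków: 16.272 lies in 12.598–19.252, so I_lo=51, I_hi=100, C_lo=12.598, C_hi=19.252.
(100−51)/(19.252−12.598) × (16.272−12.598) + 51 = 49/6.654 × 3.674 + 51 ≈ 78.06 → 78.
Lahore: 24.444 ∈ [23.407, 28.575] ↔ index [201, 300].
201 + (24.444−23.407)·(300−201)/(28.575−23.407) = 201 + 1.037·99/5.168 ≈ 220.87, so AQI = 221.
AQIs: Mumbai=31, Delhi=187, Kraków=78, Lahore=221. Sum = 31 + 187 + 78 + 221 = 517.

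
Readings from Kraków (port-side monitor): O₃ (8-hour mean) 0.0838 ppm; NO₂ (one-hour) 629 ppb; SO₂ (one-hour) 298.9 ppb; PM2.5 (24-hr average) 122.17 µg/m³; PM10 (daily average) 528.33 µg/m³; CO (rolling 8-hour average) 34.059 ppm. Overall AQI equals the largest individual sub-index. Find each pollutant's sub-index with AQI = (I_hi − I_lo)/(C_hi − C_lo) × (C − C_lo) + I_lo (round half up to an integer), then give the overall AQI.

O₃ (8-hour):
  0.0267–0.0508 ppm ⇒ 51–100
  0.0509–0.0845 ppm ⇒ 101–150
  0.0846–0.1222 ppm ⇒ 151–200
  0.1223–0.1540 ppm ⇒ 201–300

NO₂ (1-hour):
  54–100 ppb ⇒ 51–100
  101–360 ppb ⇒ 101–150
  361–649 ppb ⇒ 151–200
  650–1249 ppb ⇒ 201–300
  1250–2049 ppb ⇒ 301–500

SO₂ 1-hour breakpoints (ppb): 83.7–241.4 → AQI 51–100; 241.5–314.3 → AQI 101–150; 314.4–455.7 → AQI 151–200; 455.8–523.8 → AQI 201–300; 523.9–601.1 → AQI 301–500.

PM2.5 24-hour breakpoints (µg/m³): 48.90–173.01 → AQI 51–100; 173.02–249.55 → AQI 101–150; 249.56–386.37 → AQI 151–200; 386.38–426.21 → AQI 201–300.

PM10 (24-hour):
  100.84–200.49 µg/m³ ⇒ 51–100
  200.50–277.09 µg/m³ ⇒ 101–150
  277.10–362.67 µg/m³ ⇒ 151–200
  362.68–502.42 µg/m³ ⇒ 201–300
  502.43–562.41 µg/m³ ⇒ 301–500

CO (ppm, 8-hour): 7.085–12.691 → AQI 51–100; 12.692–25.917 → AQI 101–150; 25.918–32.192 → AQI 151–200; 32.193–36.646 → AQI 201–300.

O₃: 0.0838 ∈ [0.0509, 0.0845] ↔ index [101, 150].
101 + (0.0838−0.0509)·(150−101)/(0.0845−0.0509) = 101 + 0.0329·49/0.0336 ≈ 148.98, so AQI = 149.
NO₂: 629 lies in 361–649, so I_lo=151, I_hi=200, C_lo=361, C_hi=649.
(200−151)/(649−361) × (629−361) + 151 = 49/288 × 268 + 151 ≈ 196.60 → 197.
SO₂: row 241.5–314.3 (AQI 101–150). (150−101)·(298.9−241.5)/(314.3−241.5) + 101 = 49·57.4/72.8 + 101 ≈ 139.63 → 140.
PM2.5 122.17: bracket 48.90–173.01 → index 51–100; slope 49/124.11, offset 73.27.
AQI = 51 + 49/124.11·73.27 ≈ 79.93 ⇒ 80.
PM10: 528.33 ∈ [502.43, 562.41] ↔ index [301, 500].
301 + (528.33−502.43)·(500−301)/(562.41−502.43) = 301 + 25.90·199/59.98 ≈ 386.93, so AQI = 387.
CO 34.059: bracket 32.193–36.646 → index 201–300; slope 99/4.453, offset 1.866.
AQI = 201 + 99/4.453·1.866 ≈ 242.49 ⇒ 242.
Sub-indices: O₃→149, NO₂→197, SO₂→140, PM2.5→80, PM10→387, CO→242. Overall AQI = max = 387; dominant pollutant is PM10.

387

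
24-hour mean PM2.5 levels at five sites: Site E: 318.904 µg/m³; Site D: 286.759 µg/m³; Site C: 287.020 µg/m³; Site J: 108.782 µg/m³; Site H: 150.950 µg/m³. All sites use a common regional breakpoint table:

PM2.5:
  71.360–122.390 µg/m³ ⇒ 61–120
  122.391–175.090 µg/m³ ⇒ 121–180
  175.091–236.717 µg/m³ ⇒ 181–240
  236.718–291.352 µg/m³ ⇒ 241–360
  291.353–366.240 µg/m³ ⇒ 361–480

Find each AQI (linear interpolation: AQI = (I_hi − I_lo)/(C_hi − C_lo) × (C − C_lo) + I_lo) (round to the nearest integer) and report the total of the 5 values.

Site E: 318.904 ∈ [291.353, 366.240] ↔ index [361, 480].
361 + (318.904−291.353)·(480−361)/(366.240−291.353) = 361 + 27.551·119/74.887 ≈ 404.78, so AQI = 405.
Site D: 286.759 ∈ [236.718, 291.352] ↔ index [241, 360].
241 + (286.759−236.718)·(360−241)/(291.352−236.718) = 241 + 50.041·119/54.634 ≈ 350.00, so AQI = 350.
Site C 287.020: bracket 236.718–291.352 → index 241–360; slope 119/54.634, offset 50.302.
AQI = 241 + 119/54.634·50.302 ≈ 350.56 ⇒ 351.
Site J: row 71.360–122.390 (AQI 61–120). (120−61)·(108.782−71.360)/(122.390−71.360) + 61 = 59·37.422/51.030 + 61 ≈ 104.27 → 104.
Site H 150.950: bracket 122.391–175.090 → index 121–180; slope 59/52.699, offset 28.559.
AQI = 121 + 59/52.699·28.559 ≈ 152.97 ⇒ 153.
AQIs: Site E=405, Site D=350, Site C=351, Site J=104, Site H=153. Sum = 405 + 350 + 351 + 104 + 153 = 1363.

1363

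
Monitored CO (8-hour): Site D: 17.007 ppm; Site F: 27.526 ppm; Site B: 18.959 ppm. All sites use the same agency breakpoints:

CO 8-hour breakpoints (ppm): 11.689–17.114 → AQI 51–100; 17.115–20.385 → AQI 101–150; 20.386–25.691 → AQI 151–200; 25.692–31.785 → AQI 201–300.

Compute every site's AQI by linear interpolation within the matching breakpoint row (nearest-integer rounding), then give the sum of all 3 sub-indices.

Site D: 17.007 lies in 11.689–17.114, so I_lo=51, I_hi=100, C_lo=11.689, C_hi=17.114.
(100−51)/(17.114−11.689) × (17.007−11.689) + 51 = 49/5.425 × 5.318 + 51 ≈ 99.03 → 99.
Site F: 27.526 ∈ [25.692, 31.785] ↔ index [201, 300].
201 + (27.526−25.692)·(300−201)/(31.785−25.692) = 201 + 1.834·99/6.093 ≈ 230.80, so AQI = 231.
Site B: 18.959 lies in 17.115–20.385, so I_lo=101, I_hi=150, C_lo=17.115, C_hi=20.385.
(150−101)/(20.385−17.115) × (18.959−17.115) + 101 = 49/3.270 × 1.844 + 101 ≈ 128.63 → 129.
AQIs: Site D=99, Site F=231, Site B=129. Sum = 99 + 231 + 129 = 459.

459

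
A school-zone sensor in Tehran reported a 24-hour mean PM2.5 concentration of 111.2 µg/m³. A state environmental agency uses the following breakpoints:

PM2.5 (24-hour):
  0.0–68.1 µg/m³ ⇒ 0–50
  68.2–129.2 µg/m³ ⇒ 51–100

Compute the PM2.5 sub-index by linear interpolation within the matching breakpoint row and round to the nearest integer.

PM2.5: row 68.2–129.2 (AQI 51–100). (100−51)·(111.2−68.2)/(129.2−68.2) + 51 = 49·43.0/61.0 + 51 ≈ 85.54 → 86.

86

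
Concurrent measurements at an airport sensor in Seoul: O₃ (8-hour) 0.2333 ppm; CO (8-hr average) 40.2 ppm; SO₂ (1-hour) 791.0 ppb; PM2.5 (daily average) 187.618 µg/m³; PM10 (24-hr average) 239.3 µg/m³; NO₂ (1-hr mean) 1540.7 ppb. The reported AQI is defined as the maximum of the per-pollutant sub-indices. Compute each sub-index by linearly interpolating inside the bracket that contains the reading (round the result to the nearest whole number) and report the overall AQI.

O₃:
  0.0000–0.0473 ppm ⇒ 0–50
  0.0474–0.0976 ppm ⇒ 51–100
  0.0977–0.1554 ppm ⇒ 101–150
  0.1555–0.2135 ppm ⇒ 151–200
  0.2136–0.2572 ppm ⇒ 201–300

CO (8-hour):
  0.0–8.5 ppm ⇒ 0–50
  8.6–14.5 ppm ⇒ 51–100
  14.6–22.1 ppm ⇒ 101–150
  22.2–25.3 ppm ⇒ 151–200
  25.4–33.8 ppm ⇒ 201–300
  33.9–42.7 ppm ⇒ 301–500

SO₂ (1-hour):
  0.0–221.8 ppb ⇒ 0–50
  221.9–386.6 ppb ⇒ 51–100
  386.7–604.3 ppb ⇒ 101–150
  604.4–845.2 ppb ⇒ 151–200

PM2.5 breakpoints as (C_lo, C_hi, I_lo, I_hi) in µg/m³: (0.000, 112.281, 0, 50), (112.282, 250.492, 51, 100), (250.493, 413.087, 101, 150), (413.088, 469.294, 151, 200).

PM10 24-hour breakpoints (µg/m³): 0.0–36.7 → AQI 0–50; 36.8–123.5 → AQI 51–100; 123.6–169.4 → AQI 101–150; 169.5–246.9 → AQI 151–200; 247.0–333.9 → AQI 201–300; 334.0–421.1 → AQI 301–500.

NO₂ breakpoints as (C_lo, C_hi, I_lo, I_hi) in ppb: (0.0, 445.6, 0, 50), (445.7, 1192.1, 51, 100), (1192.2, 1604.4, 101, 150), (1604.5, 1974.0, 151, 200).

443

O₃ 0.2333: bracket 0.2136–0.2572 → index 201–300; slope 99/0.0436, offset 0.0197.
AQI = 201 + 99/0.0436·0.0197 ≈ 245.73 ⇒ 246.
CO: row 33.9–42.7 (AQI 301–500). (500−301)·(40.2−33.9)/(42.7−33.9) + 301 = 199·6.3/8.8 + 301 ≈ 443.47 → 443.
SO₂ 791.0: bracket 604.4–845.2 → index 151–200; slope 49/240.8, offset 186.6.
AQI = 151 + 49/240.8·186.6 ≈ 188.97 ⇒ 189.
PM2.5: 187.618 ∈ [112.282, 250.492] ↔ index [51, 100].
51 + (187.618−112.282)·(100−51)/(250.492−112.282) = 51 + 75.336·49/138.210 ≈ 77.71, so AQI = 78.
PM10: 239.3 lies in 169.5–246.9, so I_lo=151, I_hi=200, C_lo=169.5, C_hi=246.9.
(200−151)/(246.9−169.5) × (239.3−169.5) + 151 = 49/77.4 × 69.8 + 151 ≈ 195.19 → 195.
NO₂ 1540.7: bracket 1192.2–1604.4 → index 101–150; slope 49/412.2, offset 348.5.
AQI = 101 + 49/412.2·348.5 ≈ 142.43 ⇒ 142.
Sub-indices: O₃→246, CO→443, SO₂→189, PM2.5→78, PM10→195, NO₂→142. Overall AQI = max = 443; dominant pollutant is CO.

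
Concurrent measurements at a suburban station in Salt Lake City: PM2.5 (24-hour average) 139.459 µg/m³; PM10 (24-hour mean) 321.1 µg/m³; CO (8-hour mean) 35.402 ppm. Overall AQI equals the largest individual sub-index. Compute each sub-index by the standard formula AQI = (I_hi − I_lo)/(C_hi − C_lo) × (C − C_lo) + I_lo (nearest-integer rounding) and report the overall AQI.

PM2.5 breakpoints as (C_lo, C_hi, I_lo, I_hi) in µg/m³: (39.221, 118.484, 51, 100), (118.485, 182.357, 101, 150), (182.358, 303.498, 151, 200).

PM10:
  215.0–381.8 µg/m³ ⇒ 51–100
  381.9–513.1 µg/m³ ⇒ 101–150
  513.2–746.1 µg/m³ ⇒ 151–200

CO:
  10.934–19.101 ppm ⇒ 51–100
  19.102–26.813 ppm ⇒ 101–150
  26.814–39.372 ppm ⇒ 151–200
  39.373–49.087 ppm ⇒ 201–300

PM2.5 139.459: bracket 118.485–182.357 → index 101–150; slope 49/63.872, offset 20.974.
AQI = 101 + 49/63.872·20.974 ≈ 117.09 ⇒ 117.
PM10: row 215.0–381.8 (AQI 51–100). (100−51)·(321.1−215.0)/(381.8−215.0) + 51 = 49·106.1/166.8 + 51 ≈ 82.17 → 82.
CO: 35.402 ∈ [26.814, 39.372] ↔ index [151, 200].
151 + (35.402−26.814)·(200−151)/(39.372−26.814) = 151 + 8.588·49/12.558 ≈ 184.51, so AQI = 185.
Sub-indices: PM2.5→117, PM10→82, CO→185. Overall AQI = max = 185; dominant pollutant is CO.

185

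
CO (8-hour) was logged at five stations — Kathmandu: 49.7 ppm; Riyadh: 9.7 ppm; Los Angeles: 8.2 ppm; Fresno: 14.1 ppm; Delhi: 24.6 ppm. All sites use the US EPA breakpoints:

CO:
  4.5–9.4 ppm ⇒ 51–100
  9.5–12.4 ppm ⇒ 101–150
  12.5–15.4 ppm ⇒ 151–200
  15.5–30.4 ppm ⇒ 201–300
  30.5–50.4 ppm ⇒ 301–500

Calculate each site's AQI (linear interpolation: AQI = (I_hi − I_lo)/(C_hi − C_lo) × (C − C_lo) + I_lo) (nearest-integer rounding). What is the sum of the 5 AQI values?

1124

Kathmandu: 49.7 ∈ [30.5, 50.4] ↔ index [301, 500].
301 + (49.7−30.5)·(500−301)/(50.4−30.5) = 301 + 19.2·199/19.9 ≈ 493.00, so AQI = 493.
Riyadh 9.7: bracket 9.5–12.4 → index 101–150; slope 49/2.9, offset 0.2.
AQI = 101 + 49/2.9·0.2 ≈ 104.38 ⇒ 104.
Los Angeles 8.2: bracket 4.5–9.4 → index 51–100; slope 49/4.9, offset 3.7.
AQI = 51 + 49/4.9·3.7 ≈ 88.00 ⇒ 88.
Fresno: row 12.5–15.4 (AQI 151–200). (200−151)·(14.1−12.5)/(15.4−12.5) + 151 = 49·1.6/2.9 + 151 ≈ 178.03 → 178.
Delhi: row 15.5–30.4 (AQI 201–300). (300−201)·(24.6−15.5)/(30.4−15.5) + 201 = 99·9.1/14.9 + 201 ≈ 261.46 → 261.
AQIs: Kathmandu=493, Riyadh=104, Los Angeles=88, Fresno=178, Delhi=261. Sum = 493 + 104 + 88 + 178 + 261 = 1124.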